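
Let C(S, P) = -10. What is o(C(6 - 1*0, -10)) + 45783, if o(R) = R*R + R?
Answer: 45873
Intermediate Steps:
o(R) = R + R**2 (o(R) = R**2 + R = R + R**2)
o(C(6 - 1*0, -10)) + 45783 = -10*(1 - 10) + 45783 = -10*(-9) + 45783 = 90 + 45783 = 45873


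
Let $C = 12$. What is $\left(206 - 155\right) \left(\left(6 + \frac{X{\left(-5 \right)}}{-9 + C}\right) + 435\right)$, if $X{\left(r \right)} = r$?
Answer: $22406$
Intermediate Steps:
$\left(206 - 155\right) \left(\left(6 + \frac{X{\left(-5 \right)}}{-9 + C}\right) + 435\right) = \left(206 - 155\right) \left(\left(6 + \frac{1}{-9 + 12} \left(-5\right)\right) + 435\right) = 51 \left(\left(6 + \frac{1}{3} \left(-5\right)\right) + 435\right) = 51 \left(\left(6 - \frac{5}{3}\right) + 435\right) = 51 \left(\frac{13}{3} + 435\right) = 51 \cdot \frac{1318}{3} = 22406$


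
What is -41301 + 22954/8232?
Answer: -169983439/4116 ≈ -41298.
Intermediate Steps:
-41301 + 22954/8232 = -41301 + 22954*(1/8232) = -41301 + 11477/4116 = -169983439/4116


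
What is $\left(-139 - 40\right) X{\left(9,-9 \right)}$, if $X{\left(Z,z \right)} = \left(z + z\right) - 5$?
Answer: $4117$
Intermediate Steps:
$X{\left(Z,z \right)} = -5 + 2 z$ ($X{\left(Z,z \right)} = 2 z - 5 = -5 + 2 z$)
$\left(-139 - 40\right) X{\left(9,-9 \right)} = \left(-139 - 40\right) \left(-5 + 2 \left(-9\right)\right) = - 179 \left(-5 - 18\right) = \left(-179\right) \left(-23\right) = 4117$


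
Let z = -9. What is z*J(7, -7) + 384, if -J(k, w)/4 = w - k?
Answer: -120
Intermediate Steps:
J(k, w) = -4*w + 4*k (J(k, w) = -4*(w - k) = -4*w + 4*k)
z*J(7, -7) + 384 = -9*(-4*(-7) + 4*7) + 384 = -9*(28 + 28) + 384 = -9*56 + 384 = -504 + 384 = -120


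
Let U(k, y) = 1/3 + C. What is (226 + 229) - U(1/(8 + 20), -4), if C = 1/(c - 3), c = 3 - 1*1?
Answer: 1367/3 ≈ 455.67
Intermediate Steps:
c = 2 (c = 3 - 1 = 2)
C = -1 (C = 1/(2 - 3) = 1/(-1) = -1)
U(k, y) = -⅔ (U(k, y) = 1/3 - 1 = ⅓ - 1 = -⅔)
(226 + 229) - U(1/(8 + 20), -4) = (226 + 229) - 1*(-⅔) = 455 + ⅔ = 1367/3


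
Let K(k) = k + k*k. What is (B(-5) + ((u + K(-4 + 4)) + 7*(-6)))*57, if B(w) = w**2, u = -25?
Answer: -2394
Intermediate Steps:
K(k) = k + k**2
(B(-5) + ((u + K(-4 + 4)) + 7*(-6)))*57 = ((-5)**2 + ((-25 + (-4 + 4)*(1 + (-4 + 4))) + 7*(-6)))*57 = (25 + ((-25 + 0*(1 + 0)) - 42))*57 = (25 + ((-25 + 0*1) - 42))*57 = (25 + ((-25 + 0) - 42))*57 = (25 + (-25 - 42))*57 = (25 - 67)*57 = -42*57 = -2394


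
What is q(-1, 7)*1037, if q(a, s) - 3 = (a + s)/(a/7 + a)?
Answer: -9333/4 ≈ -2333.3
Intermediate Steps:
q(a, s) = 3 + 7*(a + s)/(8*a) (q(a, s) = 3 + (a + s)/(a/7 + a) = 3 + (a + s)/((8*a/7)) = 3 + (a + s)*(7/(8*a)) = 3 + 7*(a + s)/(8*a))
q(-1, 7)*1037 = ((⅛)*(7*7 + 31*(-1))/(-1))*1037 = ((⅛)*(-1)*(49 - 31))*1037 = ((⅛)*(-1)*18)*1037 = -9/4*1037 = -9333/4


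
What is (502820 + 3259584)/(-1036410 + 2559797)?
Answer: 3762404/1523387 ≈ 2.4698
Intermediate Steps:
(502820 + 3259584)/(-1036410 + 2559797) = 3762404/1523387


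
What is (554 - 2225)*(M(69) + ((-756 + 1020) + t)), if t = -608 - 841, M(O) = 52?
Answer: 1893243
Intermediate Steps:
t = -1449
(554 - 2225)*(M(69) + ((-756 + 1020) + t)) = (554 - 2225)*(52 + ((-756 + 1020) - 1449)) = -1671*(52 + (264 - 1449)) = -1671*(52 - 1185) = -1671*(-1133) = 1893243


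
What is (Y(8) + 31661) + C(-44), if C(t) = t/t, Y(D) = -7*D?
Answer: 31606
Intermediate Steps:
C(t) = 1
(Y(8) + 31661) + C(-44) = (-7*8 + 31661) + 1 = (-56 + 31661) + 1 = 31605 + 1 = 31606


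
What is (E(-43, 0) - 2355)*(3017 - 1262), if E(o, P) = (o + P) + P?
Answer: -4208490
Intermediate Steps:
E(o, P) = o + 2*P (E(o, P) = (P + o) + P = o + 2*P)
(E(-43, 0) - 2355)*(3017 - 1262) = ((-43 + 2*0) - 2355)*(3017 - 1262) = ((-43 + 0) - 2355)*1755 = (-43 - 2355)*1755 = -2398*1755 = -4208490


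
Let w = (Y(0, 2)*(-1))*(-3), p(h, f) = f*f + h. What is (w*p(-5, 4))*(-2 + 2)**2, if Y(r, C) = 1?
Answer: 0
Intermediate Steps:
p(h, f) = h + f**2 (p(h, f) = f**2 + h = h + f**2)
w = 3 (w = (1*(-1))*(-3) = -1*(-3) = 3)
(w*p(-5, 4))*(-2 + 2)**2 = (3*(-5 + 4**2))*(-2 + 2)**2 = (3*(-5 + 16))*0**2 = (3*11)*0 = 33*0 = 0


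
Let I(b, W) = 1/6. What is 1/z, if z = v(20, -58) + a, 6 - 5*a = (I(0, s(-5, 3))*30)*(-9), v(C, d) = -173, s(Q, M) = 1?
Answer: -5/814 ≈ -0.0061425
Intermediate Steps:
I(b, W) = ⅙
a = 51/5 (a = 6/5 - (⅙)*30*(-9)/5 = 6/5 - (-9) = 6/5 - ⅕*(-45) = 6/5 + 9 = 51/5 ≈ 10.200)
z = -814/5 (z = -173 + 51/5 = -814/5 ≈ -162.80)
1/z = 1/(-814/5) = -5/814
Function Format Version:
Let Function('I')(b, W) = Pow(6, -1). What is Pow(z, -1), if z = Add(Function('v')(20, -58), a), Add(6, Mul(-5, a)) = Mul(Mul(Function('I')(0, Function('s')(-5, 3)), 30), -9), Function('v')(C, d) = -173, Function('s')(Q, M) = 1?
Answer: Rational(-5, 814) ≈ -0.0061425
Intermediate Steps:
Function('I')(b, W) = Rational(1, 6)
a = Rational(51, 5) (a = Add(Rational(6, 5), Mul(Rational(-1, 5), Mul(Mul(Rational(1, 6), 30), -9))) = Add(Rational(6, 5), Mul(Rational(-1, 5), Mul(5, -9))) = Add(Rational(6, 5), Mul(Rational(-1, 5), -45)) = Add(Rational(6, 5), 9) = Rational(51, 5) ≈ 10.200)
z = Rational(-814, 5) (z = Add(-173, Rational(51, 5)) = Rational(-814, 5) ≈ -162.80)
Pow(z, -1) = Pow(Rational(-814, 5), -1) = Rational(-5, 814)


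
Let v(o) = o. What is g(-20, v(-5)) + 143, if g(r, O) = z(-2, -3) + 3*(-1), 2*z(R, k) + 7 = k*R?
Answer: 279/2 ≈ 139.50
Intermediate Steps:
z(R, k) = -7/2 + R*k/2 (z(R, k) = -7/2 + (k*R)/2 = -7/2 + (R*k)/2 = -7/2 + R*k/2)
g(r, O) = -7/2 (g(r, O) = (-7/2 + (½)*(-2)*(-3)) + 3*(-1) = (-7/2 + 3) - 3 = -½ - 3 = -7/2)
g(-20, v(-5)) + 143 = -7/2 + 143 = 279/2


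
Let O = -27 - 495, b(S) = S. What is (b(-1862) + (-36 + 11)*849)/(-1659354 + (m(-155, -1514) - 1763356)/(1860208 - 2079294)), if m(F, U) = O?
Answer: 2529019241/181769733283 ≈ 0.013913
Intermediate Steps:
O = -522
m(F, U) = -522
(b(-1862) + (-36 + 11)*849)/(-1659354 + (m(-155, -1514) - 1763356)/(1860208 - 2079294)) = (-1862 + (-36 + 11)*849)/(-1659354 + (-522 - 1763356)/(1860208 - 2079294)) = (-1862 - 25*849)/(-1659354 - 1763878/(-219086)) = (-1862 - 21225)/(-1659354 - 1763878*(-1/219086)) = -23087/(-1659354 + 881939/109543) = -23087/(-181769733283/109543) = -23087*(-109543/181769733283) = 2529019241/181769733283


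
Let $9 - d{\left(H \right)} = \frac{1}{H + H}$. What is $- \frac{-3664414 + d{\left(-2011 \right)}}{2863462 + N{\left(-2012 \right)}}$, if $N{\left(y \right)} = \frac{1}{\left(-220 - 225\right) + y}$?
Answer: $\frac{36211848085413}{28296886106926} \approx 1.2797$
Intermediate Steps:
$d{\left(H \right)} = 9 - \frac{1}{2 H}$ ($d{\left(H \right)} = 9 - \frac{1}{H + H} = 9 - \frac{1}{2 H}$)
$N{\left(y \right)} = \frac{1}{-445 + y}$
$- \frac{-3664414 + d{\left(-2011 \right)}}{2863462 + N{\left(-2012 \right)}} = - \frac{-3664414 + \left(9 - \frac{1}{2 \left(-2011\right)}\right)}{2863462 + \frac{1}{-445 - 2012}} = - \frac{-3664414 + \left(9 - - \frac{1}{4022}\right)}{2863462 + \frac{1}{-2457}} = - \frac{-3664414 + \left(9 + \frac{1}{4022}\right)}{2863462 - \frac{1}{2457}} = - \frac{-3664414 + \frac{36199}{4022}}{\frac{7035526133}{2457}} = - \frac{\left(-14738236909\right) 2457}{4022 \cdot 7035526133} = \left(-1\right) \left(- \frac{36211848085413}{28296886106926}\right) = \frac{36211848085413}{28296886106926}$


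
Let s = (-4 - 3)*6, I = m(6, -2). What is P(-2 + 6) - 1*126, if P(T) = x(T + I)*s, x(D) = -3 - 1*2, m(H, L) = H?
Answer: 84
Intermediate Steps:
I = 6
s = -42 (s = -7*6 = -42)
x(D) = -5 (x(D) = -3 - 2 = -5)
P(T) = 210 (P(T) = -5*(-42) = 210)
P(-2 + 6) - 1*126 = 210 - 1*126 = 210 - 126 = 84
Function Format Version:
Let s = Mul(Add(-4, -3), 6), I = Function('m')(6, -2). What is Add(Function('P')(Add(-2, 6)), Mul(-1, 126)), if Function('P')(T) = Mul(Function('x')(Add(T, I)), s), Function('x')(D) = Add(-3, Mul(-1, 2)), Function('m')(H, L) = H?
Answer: 84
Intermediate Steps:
I = 6
s = -42 (s = Mul(-7, 6) = -42)
Function('x')(D) = -5 (Function('x')(D) = Add(-3, -2) = -5)
Function('P')(T) = 210 (Function('P')(T) = Mul(-5, -42) = 210)
Add(Function('P')(Add(-2, 6)), Mul(-1, 126)) = Add(210, Mul(-1, 126)) = Add(210, -126) = 84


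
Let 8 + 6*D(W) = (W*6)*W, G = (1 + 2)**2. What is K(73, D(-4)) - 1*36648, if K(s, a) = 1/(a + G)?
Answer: -2602005/71 ≈ -36648.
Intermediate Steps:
G = 9 (G = 3**2 = 9)
D(W) = -4/3 + W**2 (D(W) = -4/3 + ((W*6)*W)/6 = -4/3 + ((6*W)*W)/6 = -4/3 + (6*W**2)/6 = -4/3 + W**2)
K(s, a) = 1/(9 + a) (K(s, a) = 1/(a + 9) = 1/(9 + a))
K(73, D(-4)) - 1*36648 = 1/(9 + (-4/3 + (-4)**2)) - 1*36648 = 1/(9 + (-4/3 + 16)) - 36648 = 1/(9 + 44/3) - 36648 = 1/(71/3) - 36648 = 3/71 - 36648 = -2602005/71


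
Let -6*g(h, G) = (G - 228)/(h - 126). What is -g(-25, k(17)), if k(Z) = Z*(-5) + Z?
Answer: 148/453 ≈ 0.32671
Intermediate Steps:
k(Z) = -4*Z (k(Z) = -5*Z + Z = -4*Z)
g(h, G) = -(-228 + G)/(6*(-126 + h)) (g(h, G) = -(G - 228)/(6*(h - 126)) = -(-228 + G)/(6*(-126 + h)))
-g(-25, k(17)) = -(228 - (-4)*17)/(6*(-126 - 25)) = -(228 - 1*(-68))/(6*(-151)) = -(-1)*(228 + 68)/(6*151) = -(-1)*296/(6*151) = -1*(-148/453) = 148/453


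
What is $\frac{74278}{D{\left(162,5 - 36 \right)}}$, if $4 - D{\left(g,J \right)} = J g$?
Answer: $\frac{37139}{2513} \approx 14.779$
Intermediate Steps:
$D{\left(g,J \right)} = 4 - J g$
$\frac{74278}{D{\left(162,5 - 36 \right)}} = \frac{74278}{4 - \left(5 - 36\right) 162} = \frac{74278}{4 - \left(-31\right) 162} = \frac{74278}{4 + 5022} = \frac{74278}{5026} = 74278 \cdot \frac{1}{5026} = \frac{37139}{2513}$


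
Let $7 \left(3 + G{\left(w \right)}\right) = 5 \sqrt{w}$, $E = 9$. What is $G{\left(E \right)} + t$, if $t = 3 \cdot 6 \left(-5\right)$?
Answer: $- \frac{636}{7} \approx -90.857$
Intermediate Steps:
$t = -90$ ($t = 18 \left(-5\right) = -90$)
$G{\left(w \right)} = -3 + \frac{5 \sqrt{w}}{7}$
$G{\left(E \right)} + t = \left(-3 + \frac{5 \sqrt{9}}{7}\right) - 90 = \left(-3 + \frac{5}{7} \cdot 3\right) - 90 = \left(-3 + \frac{15}{7}\right) - 90 = - \frac{6}{7} - 90 = - \frac{636}{7}$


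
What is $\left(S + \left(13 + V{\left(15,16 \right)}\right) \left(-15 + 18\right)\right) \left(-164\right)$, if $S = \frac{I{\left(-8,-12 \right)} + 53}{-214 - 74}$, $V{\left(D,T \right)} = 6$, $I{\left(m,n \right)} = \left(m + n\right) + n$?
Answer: $- \frac{224065}{24} \approx -9336.0$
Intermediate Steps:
$I{\left(m,n \right)} = m + 2 n$
$S = - \frac{7}{96}$ ($S = \frac{\left(-8 + 2 \left(-12\right)\right) + 53}{-214 - 74} = \frac{\left(-8 - 24\right) + 53}{-288} = \left(-32 + 53\right) \left(- \frac{1}{288}\right) = 21 \left(- \frac{1}{288}\right) = - \frac{7}{96} \approx -0.072917$)
$\left(S + \left(13 + V{\left(15,16 \right)}\right) \left(-15 + 18\right)\right) \left(-164\right) = \left(- \frac{7}{96} + \left(13 + 6\right) \left(-15 + 18\right)\right) \left(-164\right) = \left(- \frac{7}{96} + 19 \cdot 3\right) \left(-164\right) = \left(- \frac{7}{96} + 57\right) \left(-164\right) = \frac{5465}{96} \left(-164\right) = - \frac{224065}{24}$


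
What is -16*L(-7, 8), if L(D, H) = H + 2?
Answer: -160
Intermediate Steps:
L(D, H) = 2 + H
-16*L(-7, 8) = -16*(2 + 8) = -16*10 = -160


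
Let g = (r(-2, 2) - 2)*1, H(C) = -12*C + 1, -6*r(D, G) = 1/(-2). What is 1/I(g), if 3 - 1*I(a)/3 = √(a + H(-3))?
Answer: -12/313 - 2*√1263/939 ≈ -0.11403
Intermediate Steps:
r(D, G) = 1/12 (r(D, G) = -⅙/(-2) = -⅙*(-½) = 1/12)
H(C) = 1 - 12*C
g = -23/12 (g = (1/12 - 2)*1 = -23/12*1 = -23/12 ≈ -1.9167)
I(a) = 9 - 3*√(37 + a) (I(a) = 9 - 3*√(a + (1 - 12*(-3))) = 9 - 3*√(a + (1 + 36)) = 9 - 3*√(a + 37) = 9 - 3*√(37 + a))
1/I(g) = 1/(9 - 3*√(37 - 23/12)) = 1/(9 - √1263/2)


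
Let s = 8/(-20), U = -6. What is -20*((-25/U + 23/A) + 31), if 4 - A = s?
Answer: -26660/33 ≈ -807.88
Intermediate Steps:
s = -⅖ (s = 8*(-1/20) = -⅖ ≈ -0.40000)
A = 22/5 (A = 4 - 1*(-⅖) = 4 + ⅖ = 22/5 ≈ 4.4000)
-20*((-25/U + 23/A) + 31) = -20*((-25/(-6) + 23/(22/5)) + 31) = -20*((-25*(-⅙) + 23*(5/22)) + 31) = -20*((25/6 + 115/22) + 31) = -20*(310/33 + 31) = -20*1333/33 = -26660/33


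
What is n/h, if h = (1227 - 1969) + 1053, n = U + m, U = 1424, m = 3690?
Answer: 5114/311 ≈ 16.444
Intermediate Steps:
n = 5114 (n = 1424 + 3690 = 5114)
h = 311 (h = -742 + 1053 = 311)
n/h = 5114/311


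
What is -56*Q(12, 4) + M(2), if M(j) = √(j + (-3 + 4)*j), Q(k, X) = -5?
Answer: 282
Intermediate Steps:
M(j) = √2*√j (M(j) = √(j + 1*j) = √(j + j) = √(2*j) = √2*√j)
-56*Q(12, 4) + M(2) = -56*(-5) + √2*√2 = 280 + 2 = 282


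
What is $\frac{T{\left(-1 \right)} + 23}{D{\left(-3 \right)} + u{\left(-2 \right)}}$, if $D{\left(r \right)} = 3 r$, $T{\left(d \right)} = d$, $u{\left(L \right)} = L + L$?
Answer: $- \frac{22}{13} \approx -1.6923$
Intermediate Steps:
$u{\left(L \right)} = 2 L$
$\frac{T{\left(-1 \right)} + 23}{D{\left(-3 \right)} + u{\left(-2 \right)}} = \frac{-1 + 23}{3 \left(-3\right) + 2 \left(-2\right)} = \frac{1}{-9 - 4} \cdot 22 = \frac{1}{-13} \cdot 22 = \left(- \frac{1}{13}\right) 22 = - \frac{22}{13}$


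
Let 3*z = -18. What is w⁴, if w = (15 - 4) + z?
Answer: 625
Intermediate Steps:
z = -6 (z = (⅓)*(-18) = -6)
w = 5 (w = (15 - 4) - 6 = 11 - 6 = 5)
w⁴ = 5⁴ = 625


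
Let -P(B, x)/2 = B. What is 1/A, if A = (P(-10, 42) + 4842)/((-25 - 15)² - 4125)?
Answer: -2525/4862 ≈ -0.51933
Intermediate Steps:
P(B, x) = -2*B
A = -4862/2525 (A = (-2*(-10) + 4842)/((-25 - 15)² - 4125) = (20 + 4842)/((-40)² - 4125) = 4862/(1600 - 4125) = 4862/(-2525) = 4862*(-1/2525) = -4862/2525 ≈ -1.9255)
1/A = 1/(-4862/2525) = -2525/4862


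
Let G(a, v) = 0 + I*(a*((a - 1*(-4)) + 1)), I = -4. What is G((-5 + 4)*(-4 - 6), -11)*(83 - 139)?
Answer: 33600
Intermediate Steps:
G(a, v) = -4*a*(5 + a) (G(a, v) = 0 - 4*a*((a - 1*(-4)) + 1) = 0 - 4*a*((a + 4) + 1) = 0 - 4*a*((4 + a) + 1) = 0 - 4*a*(5 + a) = -4*a*(5 + a))
G((-5 + 4)*(-4 - 6), -11)*(83 - 139) = (-4*(-5 + 4)*(-4 - 6)*(5 + (-5 + 4)*(-4 - 6)))*(83 - 139) = -4*(-1*(-10))*(5 - 1*(-10))*(-56) = -4*10*(5 + 10)*(-56) = -4*10*15*(-56) = -600*(-56) = 33600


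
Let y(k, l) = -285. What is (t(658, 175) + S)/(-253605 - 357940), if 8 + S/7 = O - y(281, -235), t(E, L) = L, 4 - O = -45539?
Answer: -64183/122309 ≈ -0.52476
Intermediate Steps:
O = 45543 (O = 4 - 1*(-45539) = 4 + 45539 = 45543)
S = 320740 (S = -56 + 7*(45543 - 1*(-285)) = -56 + 7*(45543 + 285) = -56 + 7*45828 = -56 + 320796 = 320740)
(t(658, 175) + S)/(-253605 - 357940) = (175 + 320740)/(-253605 - 357940) = 320915/(-611545) = 320915*(-1/611545) = -64183/122309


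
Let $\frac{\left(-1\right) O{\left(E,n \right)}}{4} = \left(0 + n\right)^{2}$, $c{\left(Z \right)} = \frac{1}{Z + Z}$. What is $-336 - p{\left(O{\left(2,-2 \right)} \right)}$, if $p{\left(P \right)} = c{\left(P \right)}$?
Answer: $- \frac{10751}{32} \approx -335.97$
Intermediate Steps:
$c{\left(Z \right)} = \frac{1}{2 Z}$
$O{\left(E,n \right)} = - 4 n^{2}$ ($O{\left(E,n \right)} = - 4 \left(0 + n\right)^{2} = - 4 n^{2}$)
$p{\left(P \right)} = \frac{1}{2 P}$
$-336 - p{\left(O{\left(2,-2 \right)} \right)} = -336 - \frac{1}{2 \left(- 4 \left(-2\right)^{2}\right)} = -336 - \frac{1}{2 \left(\left(-4\right) 4\right)} = -336 - \frac{1}{2 \left(-16\right)} = -336 - \frac{1}{2} \left(- \frac{1}{16}\right) = -336 - - \frac{1}{32} = -336 + \frac{1}{32} = - \frac{10751}{32}$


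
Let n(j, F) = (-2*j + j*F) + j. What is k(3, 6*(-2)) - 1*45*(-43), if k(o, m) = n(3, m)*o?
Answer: 1818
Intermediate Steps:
n(j, F) = -j + F*j (n(j, F) = (-2*j + F*j) + j = -j + F*j)
k(o, m) = o*(-3 + 3*m) (k(o, m) = (3*(-1 + m))*o = (-3 + 3*m)*o = o*(-3 + 3*m))
k(3, 6*(-2)) - 1*45*(-43) = 3*3*(-1 + 6*(-2)) - 1*45*(-43) = 3*3*(-1 - 12) - 45*(-43) = 3*3*(-13) + 1935 = -117 + 1935 = 1818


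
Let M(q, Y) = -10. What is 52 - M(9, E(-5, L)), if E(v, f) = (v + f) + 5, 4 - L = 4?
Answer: 62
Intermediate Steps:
L = 0 (L = 4 - 1*4 = 4 - 4 = 0)
E(v, f) = 5 + f + v (E(v, f) = (f + v) + 5 = 5 + f + v)
52 - M(9, E(-5, L)) = 52 - 1*(-10) = 52 + 10 = 62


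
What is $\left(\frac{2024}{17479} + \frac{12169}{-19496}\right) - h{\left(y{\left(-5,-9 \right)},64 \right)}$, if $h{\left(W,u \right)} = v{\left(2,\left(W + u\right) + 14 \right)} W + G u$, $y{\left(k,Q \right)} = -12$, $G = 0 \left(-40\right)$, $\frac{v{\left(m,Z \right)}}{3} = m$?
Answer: $\frac{2214749091}{30979144} \approx 71.492$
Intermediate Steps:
$v{\left(m,Z \right)} = 3 m$
$G = 0$
$h{\left(W,u \right)} = 6 W$ ($h{\left(W,u \right)} = 3 \cdot 2 W + 0 u = 6 W + 0 = 6 W$)
$\left(\frac{2024}{17479} + \frac{12169}{-19496}\right) - h{\left(y{\left(-5,-9 \right)},64 \right)} = \left(\frac{2024}{17479} + \frac{12169}{-19496}\right) - 6 \left(-12\right) = \left(2024 \cdot \frac{1}{17479} + 12169 \left(- \frac{1}{19496}\right)\right) - -72 = \left(\frac{184}{1589} - \frac{12169}{19496}\right) + 72 = - \frac{15749277}{30979144} + 72 = \frac{2214749091}{30979144}$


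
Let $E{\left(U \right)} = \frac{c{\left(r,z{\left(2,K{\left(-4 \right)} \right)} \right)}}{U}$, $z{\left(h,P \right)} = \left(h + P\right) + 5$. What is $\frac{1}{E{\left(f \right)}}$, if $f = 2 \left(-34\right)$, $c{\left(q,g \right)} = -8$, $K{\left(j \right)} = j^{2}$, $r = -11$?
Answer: $\frac{17}{2} \approx 8.5$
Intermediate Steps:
$z{\left(h,P \right)} = 5 + P + h$ ($z{\left(h,P \right)} = \left(P + h\right) + 5 = 5 + P + h$)
$f = -68$
$E{\left(U \right)} = - \frac{8}{U}$
$\frac{1}{E{\left(f \right)}} = \frac{1}{\left(-8\right) \frac{1}{-68}} = \frac{1}{\left(-8\right) \left(- \frac{1}{68}\right)} = \frac{1}{\frac{2}{17}} = \frac{17}{2}$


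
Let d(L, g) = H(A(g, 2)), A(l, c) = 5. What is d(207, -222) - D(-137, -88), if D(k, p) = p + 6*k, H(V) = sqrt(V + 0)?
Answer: 910 + sqrt(5) ≈ 912.24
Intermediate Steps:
H(V) = sqrt(V)
d(L, g) = sqrt(5)
d(207, -222) - D(-137, -88) = sqrt(5) - (-88 + 6*(-137)) = sqrt(5) - (-88 - 822) = sqrt(5) - 1*(-910) = sqrt(5) + 910 = 910 + sqrt(5)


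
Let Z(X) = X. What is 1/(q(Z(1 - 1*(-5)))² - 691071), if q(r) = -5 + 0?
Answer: -1/691046 ≈ -1.4471e-6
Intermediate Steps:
q(r) = -5
1/(q(Z(1 - 1*(-5)))² - 691071) = 1/((-5)² - 691071) = 1/(25 - 691071) = 1/(-691046) = -1/691046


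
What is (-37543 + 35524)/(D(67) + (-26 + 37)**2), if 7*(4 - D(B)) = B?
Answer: -14133/808 ≈ -17.491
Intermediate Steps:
D(B) = 4 - B/7
(-37543 + 35524)/(D(67) + (-26 + 37)**2) = (-37543 + 35524)/((4 - 1/7*67) + (-26 + 37)**2) = -2019/((4 - 67/7) + 11**2) = -2019/(-39/7 + 121) = -2019/808/7 = -2019*7/808 = -14133/808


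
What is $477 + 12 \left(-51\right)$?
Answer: $-135$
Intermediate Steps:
$477 + 12 \left(-51\right) = 477 - 612 = -135$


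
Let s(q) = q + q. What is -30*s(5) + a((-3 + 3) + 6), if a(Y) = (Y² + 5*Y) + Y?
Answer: -228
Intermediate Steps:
a(Y) = Y² + 6*Y
s(q) = 2*q
-30*s(5) + a((-3 + 3) + 6) = -60*5 + ((-3 + 3) + 6)*(6 + ((-3 + 3) + 6)) = -30*10 + (0 + 6)*(6 + (0 + 6)) = -300 + 6*(6 + 6) = -300 + 6*12 = -300 + 72 = -228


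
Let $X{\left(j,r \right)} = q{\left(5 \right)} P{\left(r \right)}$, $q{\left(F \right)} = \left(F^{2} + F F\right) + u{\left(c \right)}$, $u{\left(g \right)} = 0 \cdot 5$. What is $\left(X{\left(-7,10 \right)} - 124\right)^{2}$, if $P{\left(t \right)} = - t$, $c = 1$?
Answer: $389376$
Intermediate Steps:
$u{\left(g \right)} = 0$
$q{\left(F \right)} = 2 F^{2}$ ($q{\left(F \right)} = \left(F^{2} + F F\right) + 0 = \left(F^{2} + F^{2}\right) + 0 = 2 F^{2} + 0 = 2 F^{2}$)
$X{\left(j,r \right)} = - 50 r$ ($X{\left(j,r \right)} = 2 \cdot 5^{2} \left(- r\right) = 2 \cdot 25 \left(- r\right) = 50 \left(- r\right) = - 50 r$)
$\left(X{\left(-7,10 \right)} - 124\right)^{2} = \left(\left(-50\right) 10 - 124\right)^{2} = \left(-500 - 124\right)^{2} = \left(-624\right)^{2} = 389376$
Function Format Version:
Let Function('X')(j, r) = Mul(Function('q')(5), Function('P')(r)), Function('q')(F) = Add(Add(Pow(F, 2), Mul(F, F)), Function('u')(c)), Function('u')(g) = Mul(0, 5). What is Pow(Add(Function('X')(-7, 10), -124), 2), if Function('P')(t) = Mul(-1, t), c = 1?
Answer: 389376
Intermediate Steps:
Function('u')(g) = 0
Function('q')(F) = Mul(2, Pow(F, 2)) (Function('q')(F) = Add(Add(Pow(F, 2), Mul(F, F)), 0) = Add(Add(Pow(F, 2), Pow(F, 2)), 0) = Add(Mul(2, Pow(F, 2)), 0) = Mul(2, Pow(F, 2)))
Function('X')(j, r) = Mul(-50, r) (Function('X')(j, r) = Mul(Mul(2, Pow(5, 2)), Mul(-1, r)) = Mul(Mul(2, 25), Mul(-1, r)) = Mul(50, Mul(-1, r)) = Mul(-50, r))
Pow(Add(Function('X')(-7, 10), -124), 2) = Pow(Add(Mul(-50, 10), -124), 2) = Pow(Add(-500, -124), 2) = Pow(-624, 2) = 389376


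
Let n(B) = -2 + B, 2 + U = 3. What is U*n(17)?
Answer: 15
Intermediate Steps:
U = 1 (U = -2 + 3 = 1)
U*n(17) = 1*(-2 + 17) = 1*15 = 15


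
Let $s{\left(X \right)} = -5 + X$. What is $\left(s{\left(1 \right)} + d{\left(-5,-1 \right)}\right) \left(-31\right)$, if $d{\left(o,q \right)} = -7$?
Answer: $341$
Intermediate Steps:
$\left(s{\left(1 \right)} + d{\left(-5,-1 \right)}\right) \left(-31\right) = \left(\left(-5 + 1\right) - 7\right) \left(-31\right) = \left(-4 - 7\right) \left(-31\right) = \left(-11\right) \left(-31\right) = 341$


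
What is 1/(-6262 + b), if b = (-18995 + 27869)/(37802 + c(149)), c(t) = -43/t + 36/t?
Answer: -110441/691555616 ≈ -0.00015970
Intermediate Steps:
c(t) = -7/t
b = 25926/110441 (b = (-18995 + 27869)/(37802 - 7/149) = 8874/(37802 - 7*1/149) = 8874/(37802 - 7/149) = 8874/(5632491/149) = 8874*(149/5632491) = 25926/110441 ≈ 0.23475)
1/(-6262 + b) = 1/(-6262 + 25926/110441) = 1/(-691555616/110441) = -110441/691555616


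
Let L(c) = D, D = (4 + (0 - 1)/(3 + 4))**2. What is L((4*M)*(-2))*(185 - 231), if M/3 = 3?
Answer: -33534/49 ≈ -684.37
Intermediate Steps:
M = 9 (M = 3*3 = 9)
D = 729/49 (D = (4 - 1/7)**2 = (27/7)**2 = 729/49 ≈ 14.878)
L(c) = 729/49
L((4*M)*(-2))*(185 - 231) = 729*(185 - 231)/49 = (729/49)*(-46) = -33534/49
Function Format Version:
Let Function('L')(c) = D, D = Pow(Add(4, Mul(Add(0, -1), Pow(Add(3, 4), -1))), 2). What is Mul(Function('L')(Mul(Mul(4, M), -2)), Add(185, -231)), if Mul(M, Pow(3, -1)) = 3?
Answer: Rational(-33534, 49) ≈ -684.37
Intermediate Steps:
M = 9 (M = Mul(3, 3) = 9)
D = Rational(729, 49) (D = Pow(Add(4, Mul(-1, Pow(7, -1))), 2) = Pow(Add(4, Mul(-1, Rational(1, 7))), 2) = Pow(Add(4, Rational(-1, 7)), 2) = Pow(Rational(27, 7), 2) = Rational(729, 49) ≈ 14.878)
Function('L')(c) = Rational(729, 49)
Mul(Function('L')(Mul(Mul(4, M), -2)), Add(185, -231)) = Mul(Rational(729, 49), Add(185, -231)) = Mul(Rational(729, 49), -46) = Rational(-33534, 49)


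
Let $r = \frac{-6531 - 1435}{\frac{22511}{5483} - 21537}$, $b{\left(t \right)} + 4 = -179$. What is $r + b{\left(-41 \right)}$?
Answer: $- \frac{10781095901}{59032430} \approx -182.63$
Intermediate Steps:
$b{\left(t \right)} = -183$ ($b{\left(t \right)} = -4 - 179 = -183$)
$r = \frac{21838789}{59032430}$ ($r = - \frac{7966}{22511 \cdot \frac{1}{5483} - 21537} = - \frac{7966}{\frac{22511}{5483} - 21537} = - \frac{7966}{- \frac{118064860}{5483}} = \left(-7966\right) \left(- \frac{5483}{118064860}\right) = \frac{21838789}{59032430} \approx 0.36995$)
$r + b{\left(-41 \right)} = \frac{21838789}{59032430} - 183 = - \frac{10781095901}{59032430}$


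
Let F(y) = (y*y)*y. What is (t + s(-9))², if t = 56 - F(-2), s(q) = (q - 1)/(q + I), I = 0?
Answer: 343396/81 ≈ 4239.5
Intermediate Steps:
s(q) = (-1 + q)/q (s(q) = (q - 1)/(q + 0) = (-1 + q)/q)
F(y) = y³ (F(y) = y²*y = y³)
t = 64 (t = 56 - 1*(-2)³ = 56 - 1*(-8) = 56 + 8 = 64)
(t + s(-9))² = (64 + (-1 - 9)/(-9))² = (64 - ⅑*(-10))² = (64 + 10/9)² = (586/9)² = 343396/81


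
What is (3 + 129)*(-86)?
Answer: -11352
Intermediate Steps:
(3 + 129)*(-86) = 132*(-86) = -11352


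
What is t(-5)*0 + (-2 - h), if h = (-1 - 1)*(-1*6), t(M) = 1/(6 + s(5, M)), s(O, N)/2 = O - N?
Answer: -14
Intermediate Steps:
s(O, N) = -2*N + 2*O (s(O, N) = 2*(O - N) = -2*N + 2*O)
t(M) = 1/(16 - 2*M) (t(M) = 1/(6 + (-2*M + 2*5)) = 1/(6 + (-2*M + 10)) = 1/(6 + (10 - 2*M)) = 1/(16 - 2*M))
h = 12 (h = -2*(-6) = 12)
t(-5)*0 + (-2 - h) = -1/(-16 + 2*(-5))*0 + (-2 - 1*12) = -1/(-16 - 10)*0 + (-2 - 12) = -1/(-26)*0 - 14 = -1*(-1/26)*0 - 14 = (1/26)*0 - 14 = 0 - 14 = -14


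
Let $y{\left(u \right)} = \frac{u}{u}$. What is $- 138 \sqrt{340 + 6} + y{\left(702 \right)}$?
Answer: $1 - 138 \sqrt{346} \approx -2565.9$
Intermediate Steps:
$y{\left(u \right)} = 1$
$- 138 \sqrt{340 + 6} + y{\left(702 \right)} = - 138 \sqrt{340 + 6} + 1 = - 138 \sqrt{346} + 1 = 1 - 138 \sqrt{346}$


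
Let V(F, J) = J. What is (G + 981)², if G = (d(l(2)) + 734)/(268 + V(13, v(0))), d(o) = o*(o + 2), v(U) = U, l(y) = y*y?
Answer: 17379939889/17956 ≈ 9.6792e+5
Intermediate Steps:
l(y) = y²
d(o) = o*(2 + o)
G = 379/134 (G = (2²*(2 + 2²) + 734)/(268 + 0) = (4*(2 + 4) + 734)/268 = (4*6 + 734)*(1/268) = (24 + 734)*(1/268) = 758*(1/268) = 379/134 ≈ 2.8284)
(G + 981)² = (379/134 + 981)² = (131833/134)² = 17379939889/17956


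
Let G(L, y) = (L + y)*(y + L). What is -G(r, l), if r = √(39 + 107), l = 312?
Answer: -(312 + √146)² ≈ -1.0503e+5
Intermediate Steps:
r = √146 ≈ 12.083
G(L, y) = (L + y)² (G(L, y) = (L + y)*(L + y) = (L + y)²)
-G(r, l) = -(√146 + 312)² = -(312 + √146)²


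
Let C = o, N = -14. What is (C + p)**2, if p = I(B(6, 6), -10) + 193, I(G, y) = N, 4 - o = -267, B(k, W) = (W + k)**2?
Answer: 202500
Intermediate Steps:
o = 271 (o = 4 - 1*(-267) = 4 + 267 = 271)
C = 271
I(G, y) = -14
p = 179 (p = -14 + 193 = 179)
(C + p)**2 = (271 + 179)**2 = 450**2 = 202500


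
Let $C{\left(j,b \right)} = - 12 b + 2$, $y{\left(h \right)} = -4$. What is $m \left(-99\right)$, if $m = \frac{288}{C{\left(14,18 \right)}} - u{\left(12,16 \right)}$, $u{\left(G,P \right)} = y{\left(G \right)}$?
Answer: $- \frac{28116}{107} \approx -262.77$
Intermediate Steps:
$u{\left(G,P \right)} = -4$
$C{\left(j,b \right)} = 2 - 12 b$
$m = \frac{284}{107}$ ($m = \frac{288}{2 - 216} - -4 = \frac{288}{2 - 216} + 4 = \frac{288}{-214} + 4 = 288 \left(- \frac{1}{214}\right) + 4 = - \frac{144}{107} + 4 = \frac{284}{107} \approx 2.6542$)
$m \left(-99\right) = \frac{284}{107} \left(-99\right) = - \frac{28116}{107}$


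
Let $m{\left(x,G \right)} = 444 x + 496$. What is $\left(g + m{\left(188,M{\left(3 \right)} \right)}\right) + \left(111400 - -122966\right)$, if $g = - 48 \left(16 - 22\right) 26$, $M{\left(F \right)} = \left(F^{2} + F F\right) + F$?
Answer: $325822$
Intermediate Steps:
$M{\left(F \right)} = F + 2 F^{2}$ ($M{\left(F \right)} = \left(F^{2} + F^{2}\right) + F = 2 F^{2} + F = F + 2 F^{2}$)
$m{\left(x,G \right)} = 496 + 444 x$
$g = 7488$ ($g = \left(-48\right) \left(-6\right) 26 = 288 \cdot 26 = 7488$)
$\left(g + m{\left(188,M{\left(3 \right)} \right)}\right) + \left(111400 - -122966\right) = \left(7488 + \left(496 + 444 \cdot 188\right)\right) + \left(111400 - -122966\right) = \left(7488 + \left(496 + 83472\right)\right) + \left(111400 + 122966\right) = \left(7488 + 83968\right) + 234366 = 91456 + 234366 = 325822$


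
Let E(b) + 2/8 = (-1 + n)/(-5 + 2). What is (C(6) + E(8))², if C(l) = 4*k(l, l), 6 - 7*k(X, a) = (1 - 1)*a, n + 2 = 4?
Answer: 57121/7056 ≈ 8.0954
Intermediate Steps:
n = 2 (n = -2 + 4 = 2)
k(X, a) = 6/7 (k(X, a) = 6/7 - (1 - 1)*a/7 = 6/7 - 0*a = 6/7 - ⅐*0 = 6/7 + 0 = 6/7)
E(b) = -7/12 (E(b) = -¼ + (-1 + 2)/(-5 + 2) = -¼ + 1/(-3) = -¼ + 1*(-⅓) = -¼ - ⅓ = -7/12)
C(l) = 24/7 (C(l) = 4*(6/7) = 24/7)
(C(6) + E(8))² = (24/7 - 7/12)² = (239/84)² = 57121/7056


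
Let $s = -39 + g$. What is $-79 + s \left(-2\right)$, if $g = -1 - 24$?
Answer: $49$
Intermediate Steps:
$g = -25$ ($g = -1 - 24 = -25$)
$s = -64$ ($s = -39 - 25 = -64$)
$-79 + s \left(-2\right) = -79 - -128 = -79 + 128 = 49$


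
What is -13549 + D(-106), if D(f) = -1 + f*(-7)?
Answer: -12808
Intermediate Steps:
D(f) = -1 - 7*f
-13549 + D(-106) = -13549 + (-1 - 7*(-106)) = -13549 + (-1 + 742) = -13549 + 741 = -12808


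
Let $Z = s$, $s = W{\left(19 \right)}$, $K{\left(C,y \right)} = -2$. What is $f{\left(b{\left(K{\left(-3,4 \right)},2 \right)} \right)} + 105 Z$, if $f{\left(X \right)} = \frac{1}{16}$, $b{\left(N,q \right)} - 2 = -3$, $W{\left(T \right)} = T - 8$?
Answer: $\frac{18481}{16} \approx 1155.1$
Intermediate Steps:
$W{\left(T \right)} = -8 + T$
$b{\left(N,q \right)} = -1$ ($b{\left(N,q \right)} = 2 - 3 = -1$)
$s = 11$ ($s = -8 + 19 = 11$)
$f{\left(X \right)} = \frac{1}{16}$
$Z = 11$
$f{\left(b{\left(K{\left(-3,4 \right)},2 \right)} \right)} + 105 Z = \frac{1}{16} + 105 \cdot 11 = \frac{1}{16} + 1155 = \frac{18481}{16}$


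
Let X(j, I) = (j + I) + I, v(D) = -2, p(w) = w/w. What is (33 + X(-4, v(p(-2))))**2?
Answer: 625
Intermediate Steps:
p(w) = 1
X(j, I) = j + 2*I (X(j, I) = (I + j) + I = j + 2*I)
(33 + X(-4, v(p(-2))))**2 = (33 + (-4 + 2*(-2)))**2 = (33 + (-4 - 4))**2 = (33 - 8)**2 = 25**2 = 625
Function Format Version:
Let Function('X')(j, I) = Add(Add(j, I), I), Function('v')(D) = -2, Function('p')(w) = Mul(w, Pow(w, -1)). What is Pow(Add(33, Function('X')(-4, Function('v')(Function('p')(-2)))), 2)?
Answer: 625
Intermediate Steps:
Function('p')(w) = 1
Function('X')(j, I) = Add(j, Mul(2, I)) (Function('X')(j, I) = Add(Add(I, j), I) = Add(j, Mul(2, I)))
Pow(Add(33, Function('X')(-4, Function('v')(Function('p')(-2)))), 2) = Pow(Add(33, Add(-4, Mul(2, -2))), 2) = Pow(Add(33, Add(-4, -4)), 2) = Pow(Add(33, -8), 2) = Pow(25, 2) = 625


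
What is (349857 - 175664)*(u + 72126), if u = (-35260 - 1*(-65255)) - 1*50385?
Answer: 9012049048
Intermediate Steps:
u = -20390 (u = (-35260 + 65255) - 50385 = 29995 - 50385 = -20390)
(349857 - 175664)*(u + 72126) = (349857 - 175664)*(-20390 + 72126) = 174193*51736 = 9012049048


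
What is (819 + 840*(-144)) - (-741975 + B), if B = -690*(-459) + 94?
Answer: 305030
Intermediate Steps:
B = 316804 (B = 316710 + 94 = 316804)
(819 + 840*(-144)) - (-741975 + B) = (819 + 840*(-144)) - (-741975 + 316804) = (819 - 120960) - 1*(-425171) = -120141 + 425171 = 305030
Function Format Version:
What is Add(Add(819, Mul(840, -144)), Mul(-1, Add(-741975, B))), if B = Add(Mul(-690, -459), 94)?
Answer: 305030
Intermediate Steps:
B = 316804 (B = Add(316710, 94) = 316804)
Add(Add(819, Mul(840, -144)), Mul(-1, Add(-741975, B))) = Add(Add(819, Mul(840, -144)), Mul(-1, Add(-741975, 316804))) = Add(Add(819, -120960), Mul(-1, -425171)) = Add(-120141, 425171) = 305030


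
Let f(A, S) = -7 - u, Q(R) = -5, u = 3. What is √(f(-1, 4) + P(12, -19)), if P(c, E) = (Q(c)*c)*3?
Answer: I*√190 ≈ 13.784*I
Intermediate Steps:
P(c, E) = -15*c (P(c, E) = -5*c*3 = -15*c)
f(A, S) = -10 (f(A, S) = -7 - 1*3 = -7 - 3 = -10)
√(f(-1, 4) + P(12, -19)) = √(-10 - 15*12) = √(-10 - 180) = √(-190) = I*√190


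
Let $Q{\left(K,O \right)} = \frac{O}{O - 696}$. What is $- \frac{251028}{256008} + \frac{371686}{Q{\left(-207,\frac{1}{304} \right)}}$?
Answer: $- \frac{1677757792324211}{21334} \approx -7.8642 \cdot 10^{10}$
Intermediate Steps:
$Q{\left(K,O \right)} = \frac{O}{-696 + O}$
$- \frac{251028}{256008} + \frac{371686}{Q{\left(-207,\frac{1}{304} \right)}} = - \frac{251028}{256008} + \frac{371686}{\frac{1}{304} \frac{1}{-696 + \frac{1}{304}}} = \left(-251028\right) \frac{1}{256008} + \frac{371686}{\frac{1}{304} \frac{1}{-696 + \frac{1}{304}}} = - \frac{20919}{21334} + \frac{371686}{\frac{1}{304} \frac{1}{- \frac{211583}{304}}} = - \frac{20919}{21334} + \frac{371686}{\frac{1}{304} \left(- \frac{304}{211583}\right)} = - \frac{20919}{21334} + \frac{371686}{- \frac{1}{211583}} = - \frac{20919}{21334} + 371686 \left(-211583\right) = - \frac{20919}{21334} - 78642438938 = - \frac{1677757792324211}{21334}$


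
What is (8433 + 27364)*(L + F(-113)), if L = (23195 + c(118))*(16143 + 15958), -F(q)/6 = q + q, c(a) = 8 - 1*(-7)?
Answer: 26671112066102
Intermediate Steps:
c(a) = 15 (c(a) = 8 + 7 = 15)
F(q) = -12*q (F(q) = -6*(q + q) = -12*q)
L = 745064210 (L = (23195 + 15)*(16143 + 15958) = 23210*32101 = 745064210)
(8433 + 27364)*(L + F(-113)) = (8433 + 27364)*(745064210 - 12*(-113)) = 35797*(745064210 + 1356) = 35797*745065566 = 26671112066102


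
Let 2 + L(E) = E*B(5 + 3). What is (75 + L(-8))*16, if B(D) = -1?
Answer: 1296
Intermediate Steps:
L(E) = -2 - E (L(E) = -2 + E*(-1) = -2 - E)
(75 + L(-8))*16 = (75 + (-2 - 1*(-8)))*16 = (75 + (-2 + 8))*16 = (75 + 6)*16 = 81*16 = 1296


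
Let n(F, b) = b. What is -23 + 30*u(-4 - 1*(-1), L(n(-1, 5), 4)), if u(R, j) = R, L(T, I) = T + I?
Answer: -113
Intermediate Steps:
L(T, I) = I + T
-23 + 30*u(-4 - 1*(-1), L(n(-1, 5), 4)) = -23 + 30*(-4 - 1*(-1)) = -23 + 30*(-4 + 1) = -23 + 30*(-3) = -23 - 90 = -113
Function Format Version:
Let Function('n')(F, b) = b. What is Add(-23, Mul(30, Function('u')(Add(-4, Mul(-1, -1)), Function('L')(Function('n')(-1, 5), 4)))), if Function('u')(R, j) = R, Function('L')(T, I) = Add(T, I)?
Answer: -113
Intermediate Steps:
Function('L')(T, I) = Add(I, T)
Add(-23, Mul(30, Function('u')(Add(-4, Mul(-1, -1)), Function('L')(Function('n')(-1, 5), 4)))) = Add(-23, Mul(30, Add(-4, Mul(-1, -1)))) = Add(-23, Mul(30, Add(-4, 1))) = Add(-23, Mul(30, -3)) = Add(-23, -90) = -113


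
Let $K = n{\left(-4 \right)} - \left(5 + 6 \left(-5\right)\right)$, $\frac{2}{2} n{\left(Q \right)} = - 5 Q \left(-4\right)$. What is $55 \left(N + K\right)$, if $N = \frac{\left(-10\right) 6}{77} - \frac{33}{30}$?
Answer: $- \frac{43797}{14} \approx -3128.4$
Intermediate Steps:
$n{\left(Q \right)} = 20 Q$ ($n{\left(Q \right)} = - 5 Q \left(-4\right) = 20 Q$)
$K = -55$ ($K = 20 \left(-4\right) - \left(5 + 6 \left(-5\right)\right) = -80 - \left(5 - 30\right) = -80 - -25 = -80 + 25 = -55$)
$N = - \frac{1447}{770}$ ($N = \left(-60\right) \frac{1}{77} - \frac{11}{10} = - \frac{60}{77} - \frac{11}{10} = - \frac{1447}{770} \approx -1.8792$)
$55 \left(N + K\right) = 55 \left(- \frac{1447}{770} - 55\right) = 55 \left(- \frac{43797}{770}\right) = - \frac{43797}{14}$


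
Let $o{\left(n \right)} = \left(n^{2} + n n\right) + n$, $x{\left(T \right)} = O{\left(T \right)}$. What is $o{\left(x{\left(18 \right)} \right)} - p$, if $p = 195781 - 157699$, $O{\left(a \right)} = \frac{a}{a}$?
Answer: $-38079$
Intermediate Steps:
$O{\left(a \right)} = 1$
$x{\left(T \right)} = 1$
$p = 38082$ ($p = 195781 - 157699 = 38082$)
$o{\left(n \right)} = n + 2 n^{2}$ ($o{\left(n \right)} = \left(n^{2} + n^{2}\right) + n = 2 n^{2} + n = n + 2 n^{2}$)
$o{\left(x{\left(18 \right)} \right)} - p = 1 \left(1 + 2 \cdot 1\right) - 38082 = 1 \left(1 + 2\right) - 38082 = 1 \cdot 3 - 38082 = 3 - 38082 = -38079$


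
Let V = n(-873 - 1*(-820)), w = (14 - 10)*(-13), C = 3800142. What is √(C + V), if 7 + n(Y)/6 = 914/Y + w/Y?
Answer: 24*√18531609/53 ≈ 1949.4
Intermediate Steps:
w = -52 (w = 4*(-13) = -52)
n(Y) = -42 + 5172/Y (n(Y) = -42 + 6*(914/Y - 52/Y) = -42 + 6*(862/Y) = -42 + 5172/Y)
V = -7398/53 (V = -42 + 5172/(-873 - 1*(-820)) = -42 + 5172/(-873 + 820) = -42 + 5172/(-53) = -42 + 5172*(-1/53) = -42 - 5172/53 = -7398/53 ≈ -139.58)
√(C + V) = √(3800142 - 7398/53) = √(201400128/53) = 24*√18531609/53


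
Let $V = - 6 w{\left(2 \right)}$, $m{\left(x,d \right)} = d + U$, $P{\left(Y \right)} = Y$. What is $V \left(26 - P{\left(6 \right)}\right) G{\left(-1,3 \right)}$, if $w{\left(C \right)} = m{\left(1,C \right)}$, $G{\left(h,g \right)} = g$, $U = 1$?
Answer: $-1080$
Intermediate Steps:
$m{\left(x,d \right)} = 1 + d$ ($m{\left(x,d \right)} = d + 1 = 1 + d$)
$w{\left(C \right)} = 1 + C$
$V = -18$ ($V = - 6 \left(1 + 2\right) = \left(-6\right) 3 = -18$)
$V \left(26 - P{\left(6 \right)}\right) G{\left(-1,3 \right)} = - 18 \left(26 - 6\right) 3 = \left(-18\right) 20 \cdot 3 = \left(-360\right) 3 = -1080$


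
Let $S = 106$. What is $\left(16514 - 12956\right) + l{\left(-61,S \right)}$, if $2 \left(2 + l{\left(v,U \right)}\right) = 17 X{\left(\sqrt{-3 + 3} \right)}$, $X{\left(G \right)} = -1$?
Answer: $\frac{7095}{2} \approx 3547.5$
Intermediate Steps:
$l{\left(v,U \right)} = - \frac{21}{2}$ ($l{\left(v,U \right)} = -2 + \frac{17 \left(-1\right)}{2} = -2 + \frac{1}{2} \left(-17\right) = -2 - \frac{17}{2} = - \frac{21}{2}$)
$\left(16514 - 12956\right) + l{\left(-61,S \right)} = \left(16514 - 12956\right) - \frac{21}{2} = 3558 - \frac{21}{2} = \frac{7095}{2}$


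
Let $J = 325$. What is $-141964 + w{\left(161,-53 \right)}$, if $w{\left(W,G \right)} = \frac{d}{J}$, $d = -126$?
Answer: $- \frac{46138426}{325} \approx -1.4196 \cdot 10^{5}$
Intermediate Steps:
$w{\left(W,G \right)} = - \frac{126}{325}$
$-141964 + w{\left(161,-53 \right)} = -141964 - \frac{126}{325} = - \frac{46138426}{325}$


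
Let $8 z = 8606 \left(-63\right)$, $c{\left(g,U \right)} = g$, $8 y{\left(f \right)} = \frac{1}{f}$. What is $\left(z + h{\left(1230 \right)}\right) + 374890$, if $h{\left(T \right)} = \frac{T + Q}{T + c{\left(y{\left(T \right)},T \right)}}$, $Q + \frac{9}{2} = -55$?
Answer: $\frac{14868477506551}{48412804} \approx 3.0712 \cdot 10^{5}$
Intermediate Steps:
$Q = - \frac{119}{2}$ ($Q = - \frac{9}{2} - 55 = - \frac{119}{2} \approx -59.5$)
$y{\left(f \right)} = \frac{1}{8 f}$
$z = - \frac{271089}{4}$ ($z = \frac{8606 \left(-63\right)}{8} = \frac{1}{8} \left(-542178\right) = - \frac{271089}{4} \approx -67772.0$)
$h{\left(T \right)} = \frac{- \frac{119}{2} + T}{T + \frac{1}{8 T}}$ ($h{\left(T \right)} = \frac{T - \frac{119}{2}}{T + \frac{1}{8 T}} = \frac{- \frac{119}{2} + T}{T + \frac{1}{8 T}}$)
$\left(z + h{\left(1230 \right)}\right) + 374890 = \left(- \frac{271089}{4} + 4 \cdot 1230 \frac{1}{1 + 8 \cdot 1230^{2}} \left(-119 + 2 \cdot 1230\right)\right) + 374890 = \left(- \frac{271089}{4} + 4 \cdot 1230 \frac{1}{1 + 8 \cdot 1512900} \left(-119 + 2460\right)\right) + 374890 = \left(- \frac{271089}{4} + 4 \cdot 1230 \frac{1}{1 + 12103200} \cdot 2341\right) + 374890 = \left(- \frac{271089}{4} + 4 \cdot 1230 \cdot \frac{1}{12103201} \cdot 2341\right) + 374890 = \left(- \frac{271089}{4} + \frac{11517720}{12103201}\right) + 374890 = - \frac{3280998585009}{48412804} + 374890 = \frac{14868477506551}{48412804}$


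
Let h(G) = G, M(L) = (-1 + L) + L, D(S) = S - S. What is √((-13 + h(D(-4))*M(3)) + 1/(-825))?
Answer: I*√353958/165 ≈ 3.6057*I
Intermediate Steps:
D(S) = 0
M(L) = -1 + 2*L
√((-13 + h(D(-4))*M(3)) + 1/(-825)) = √((-13 + 0*(-1 + 2*3)) + 1/(-825)) = √((-13 + 0*(-1 + 6)) - 1/825) = √((-13 + 0*5) - 1/825) = √((-13 + 0) - 1/825) = √(-13 - 1/825) = √(-10726/825) = I*√353958/165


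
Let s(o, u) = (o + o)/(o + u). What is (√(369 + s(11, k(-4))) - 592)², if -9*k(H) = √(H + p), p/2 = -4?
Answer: (592 - 3*√((4081 - 82*I*√3)/(99 - 2*I*√3)))² ≈ 3.2803e+5 - 2.0*I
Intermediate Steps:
p = -8 (p = 2*(-4) = -8)
k(H) = -√(-8 + H)/9 (k(H) = -√(H - 8)/9 = -√(-8 + H)/9)
s(o, u) = 2*o/(o + u) (s(o, u) = (2*o)/(o + u) = 2*o/(o + u))
(√(369 + s(11, k(-4))) - 592)² = (√(369 + 2*11/(11 - √(-8 - 4)/9)) - 592)² = (√(369 + 2*11/(11 - 2*I*√3/9)) - 592)² = (√(369 + 22/(11 - 2*I*√3/9)) - 592)² = (-592 + √(369 + 22/(11 - 2*I*√3/9)))²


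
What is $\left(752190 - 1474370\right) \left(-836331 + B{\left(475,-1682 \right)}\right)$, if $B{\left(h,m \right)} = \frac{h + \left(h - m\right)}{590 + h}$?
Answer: $\frac{128647683940988}{213} \approx 6.0398 \cdot 10^{11}$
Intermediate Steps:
$B{\left(h,m \right)} = \frac{- m + 2 h}{590 + h}$
$\left(752190 - 1474370\right) \left(-836331 + B{\left(475,-1682 \right)}\right) = \left(752190 - 1474370\right) \left(-836331 + \frac{\left(-1\right) \left(-1682\right) + 2 \cdot 475}{590 + 475}\right) = - 722180 \left(-836331 + \frac{1682 + 950}{1065}\right) = - 722180 \left(-836331 + \frac{1}{1065} \cdot 2632\right) = - 722180 \left(-836331 + \frac{2632}{1065}\right) = \left(-722180\right) \left(- \frac{890689883}{1065}\right) = \frac{128647683940988}{213}$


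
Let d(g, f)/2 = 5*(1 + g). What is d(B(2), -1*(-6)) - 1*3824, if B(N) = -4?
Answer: -3854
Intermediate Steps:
d(g, f) = 10 + 10*g (d(g, f) = 2*(5*(1 + g)) = 2*(5 + 5*g) = 10 + 10*g)
d(B(2), -1*(-6)) - 1*3824 = (10 + 10*(-4)) - 1*3824 = (10 - 40) - 3824 = -30 - 3824 = -3854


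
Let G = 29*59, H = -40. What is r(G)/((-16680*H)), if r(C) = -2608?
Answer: -163/41700 ≈ -0.0039089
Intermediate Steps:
G = 1711
r(G)/((-16680*H)) = -2608/((-16680*(-40))) = -2608/667200 = -2608*1/667200 = -163/41700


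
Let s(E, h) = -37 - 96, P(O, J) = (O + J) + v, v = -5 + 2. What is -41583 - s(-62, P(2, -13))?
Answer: -41450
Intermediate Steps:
v = -3
P(O, J) = -3 + J + O (P(O, J) = (O + J) - 3 = (J + O) - 3 = -3 + J + O)
s(E, h) = -133
-41583 - s(-62, P(2, -13)) = -41583 - 1*(-133) = -41583 + 133 = -41450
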